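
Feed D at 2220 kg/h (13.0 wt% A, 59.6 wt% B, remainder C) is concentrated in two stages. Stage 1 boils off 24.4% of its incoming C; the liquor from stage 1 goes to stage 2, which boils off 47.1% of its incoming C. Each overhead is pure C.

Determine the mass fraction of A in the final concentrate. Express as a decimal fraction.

C in feed = 2220×0.274 = 608.28 kg/h.
After stage 1: C left = (1−0.244)×608.28 = 459.86; stream total = 2071.6 kg/h.
After stage 2: C left = (1−0.471)×459.86 = 243.27; final concentrate = 1855 kg/h.
A fraction = 288.6/1855 = 0.156.

0.156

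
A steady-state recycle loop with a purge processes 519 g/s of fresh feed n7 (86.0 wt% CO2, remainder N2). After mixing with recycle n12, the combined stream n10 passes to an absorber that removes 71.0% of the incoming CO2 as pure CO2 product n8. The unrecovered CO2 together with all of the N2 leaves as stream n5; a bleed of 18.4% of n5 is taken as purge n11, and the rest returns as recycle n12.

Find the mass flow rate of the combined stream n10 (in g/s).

979.6 g/s

N2 enters only via n7 and leaves only via the purge: 519×0.140 = 0.184×(N2 in n5), and the absorber passes all N2, so N2 in n10 = N2 in n5 = 394.89 g/s.
CO2 in n10: m_A = 519×0.860 + (1−0.184)·(1−0.710)·m_A, so m_A = 446.34/0.7634 = 584.7 g/s.
n10 = 584.7 + 394.89 = 979.6 g/s.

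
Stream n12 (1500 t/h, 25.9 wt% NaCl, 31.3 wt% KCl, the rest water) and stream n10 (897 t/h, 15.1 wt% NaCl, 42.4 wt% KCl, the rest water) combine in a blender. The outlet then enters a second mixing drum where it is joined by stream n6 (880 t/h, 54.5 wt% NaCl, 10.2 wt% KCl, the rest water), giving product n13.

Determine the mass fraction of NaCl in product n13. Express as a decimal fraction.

Overall, product flow = 3277 t/h.
NaCl in = 1500×0.259 + 897×0.151 + 880×0.545 = 1003.5 t/h.
NaCl fraction in n13 = 0.306.

0.306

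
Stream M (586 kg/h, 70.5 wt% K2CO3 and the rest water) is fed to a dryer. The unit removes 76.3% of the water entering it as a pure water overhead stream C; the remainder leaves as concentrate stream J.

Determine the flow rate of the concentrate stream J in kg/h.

water entering = 586×0.295 = 172.87 kg/h; overhead removed = 0.763×172.87 = 131.9 kg/h.
Concentrate = 586 − 131.9 = 454.1 kg/h.

454.1 kg/h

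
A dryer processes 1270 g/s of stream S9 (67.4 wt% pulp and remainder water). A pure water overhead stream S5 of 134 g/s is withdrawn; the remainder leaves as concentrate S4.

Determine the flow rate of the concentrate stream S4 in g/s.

1136 g/s

Concentrate = 1270 − 134 = 1136 g/s.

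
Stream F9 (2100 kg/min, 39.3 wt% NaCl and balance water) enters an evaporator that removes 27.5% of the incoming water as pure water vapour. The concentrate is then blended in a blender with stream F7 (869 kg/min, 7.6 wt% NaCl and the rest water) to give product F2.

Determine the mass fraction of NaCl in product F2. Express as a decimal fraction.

0.340

Vapour removed = 0.275×0.607×2100 = 350.54 kg/min; concentrate = 1749.5 kg/min.
NaCl reaching the mixer = 825.3 (from concentrate) + 869×0.076 = 891.34 kg/min.
Product flow = 1749.5 + 869 = 2618.5 kg/min; NaCl fraction = 0.340.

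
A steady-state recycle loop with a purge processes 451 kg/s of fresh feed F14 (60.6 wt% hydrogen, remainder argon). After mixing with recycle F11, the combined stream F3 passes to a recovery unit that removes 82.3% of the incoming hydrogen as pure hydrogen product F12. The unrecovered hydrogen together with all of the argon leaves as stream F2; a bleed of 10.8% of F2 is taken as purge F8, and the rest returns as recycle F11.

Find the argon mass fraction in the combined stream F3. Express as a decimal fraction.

argon enters only via F14 and leaves only via the purge: 451×0.394 = 0.108×(argon in F2), and the recovery unit passes all argon, so argon in F3 = argon in F2 = 1645.3 kg/s.
hydrogen in F3: m_A = 451×0.606 + (1−0.108)·(1−0.823)·m_A, so m_A = 273.31/0.8421 = 324.55 kg/s.
F3 = 324.55 + 1645.3 = 1969.9 kg/s.
argon fraction in F3 = 1645.3/1969.9 = 0.835.

0.835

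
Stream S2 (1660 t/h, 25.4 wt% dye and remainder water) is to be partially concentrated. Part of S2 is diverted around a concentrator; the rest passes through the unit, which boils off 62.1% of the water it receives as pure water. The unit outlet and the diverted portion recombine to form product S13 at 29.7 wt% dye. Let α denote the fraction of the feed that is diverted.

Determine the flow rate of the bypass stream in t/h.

1141 t/h

All 1660×0.254 = 421.64 t/h of dye reaches S13, so S13 = 421.64/0.297 = 1419.7 t/h and vapour = 240.34 t/h.
The evaporator receives (1−α)·1660 of feed at 0.746 water and removes 0.621 of that water:
0.621×0.746×(1−α)×1660 = 240.34
(1−α) = 240.34/769.02 = 0.3125;  α = 0.6875.
Bypass flow = 0.6875×1660 = 1141.2 t/h.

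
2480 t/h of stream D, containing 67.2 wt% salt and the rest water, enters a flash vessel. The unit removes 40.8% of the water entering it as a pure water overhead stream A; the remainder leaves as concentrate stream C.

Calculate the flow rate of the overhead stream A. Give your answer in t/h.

water entering = 2480×0.328 = 813.44 t/h; overhead removed = 0.408×813.44 = 331.88 t/h.

331.9 t/h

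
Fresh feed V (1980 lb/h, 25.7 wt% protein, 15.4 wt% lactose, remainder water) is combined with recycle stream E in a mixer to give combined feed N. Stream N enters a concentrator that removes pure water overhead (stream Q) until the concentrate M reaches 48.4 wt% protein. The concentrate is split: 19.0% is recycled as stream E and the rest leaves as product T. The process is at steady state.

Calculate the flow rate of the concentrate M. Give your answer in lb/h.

Overall protein balance (none leaves overhead): protein in fresh feed = protein in product, i.e. 1980×0.257 = (1−0.190)·M·0.484.
M = 508.86/(0.484×0.810) = 1298 lb/h.

1298 lb/h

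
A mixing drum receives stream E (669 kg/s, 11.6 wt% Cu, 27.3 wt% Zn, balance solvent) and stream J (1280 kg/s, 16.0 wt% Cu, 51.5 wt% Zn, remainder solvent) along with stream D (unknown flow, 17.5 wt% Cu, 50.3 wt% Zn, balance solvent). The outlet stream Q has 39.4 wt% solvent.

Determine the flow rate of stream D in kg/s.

789.6 kg/s

Let D be the unknown flow. Total out = 1949 + D.
solvent balance: 824.76 + 0.322·D = 0.394·(1949 + D)
(0.322 − 0.394)·D = 0.394×1949 − 824.76 = -56.853
D = -56.853 / -0.072 = 789.62 kg/s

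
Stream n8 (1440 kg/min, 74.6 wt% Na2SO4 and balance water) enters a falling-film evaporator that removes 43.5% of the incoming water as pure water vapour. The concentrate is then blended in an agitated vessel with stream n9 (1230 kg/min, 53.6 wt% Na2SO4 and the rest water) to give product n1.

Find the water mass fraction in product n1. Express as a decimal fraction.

0.3096

Vapour removed = 0.435×0.254×1440 = 159.11 kg/min; concentrate = 1280.9 kg/min.
water reaching the mixer = 206.65 (from concentrate) + 1230×0.464 = 777.37 kg/min.
Product flow = 1280.9 + 1230 = 2510.9 kg/min; water fraction = 0.3096.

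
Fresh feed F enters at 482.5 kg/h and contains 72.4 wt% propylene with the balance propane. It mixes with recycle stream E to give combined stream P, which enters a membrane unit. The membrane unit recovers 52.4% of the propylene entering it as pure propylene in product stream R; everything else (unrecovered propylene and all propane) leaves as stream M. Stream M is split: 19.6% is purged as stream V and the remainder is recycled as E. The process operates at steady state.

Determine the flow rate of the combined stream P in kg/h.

propane enters only via F and leaves only via the purge: 482.5×0.276 = 0.196×(propane in M), and the membrane unit passes all propane, so propane in P = propane in M = 679.44 kg/h.
propylene in P: m_A = 482.5×0.724 + (1−0.196)·(1−0.524)·m_A, so m_A = 349.33/0.6173 = 565.9 kg/h.
P = 565.9 + 679.44 = 1245.3 kg/h.

1245 kg/h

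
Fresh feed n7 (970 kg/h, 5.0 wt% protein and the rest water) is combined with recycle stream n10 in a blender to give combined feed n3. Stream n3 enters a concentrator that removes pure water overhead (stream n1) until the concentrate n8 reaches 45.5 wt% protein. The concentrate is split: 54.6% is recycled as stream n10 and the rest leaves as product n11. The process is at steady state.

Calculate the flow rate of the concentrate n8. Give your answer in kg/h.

Overall protein balance (none leaves overhead): protein in fresh feed = protein in product, i.e. 970×0.050 = (1−0.546)·n8·0.455.
n8 = 48.5/(0.455×0.454) = 234.79 kg/h.

234.8 kg/h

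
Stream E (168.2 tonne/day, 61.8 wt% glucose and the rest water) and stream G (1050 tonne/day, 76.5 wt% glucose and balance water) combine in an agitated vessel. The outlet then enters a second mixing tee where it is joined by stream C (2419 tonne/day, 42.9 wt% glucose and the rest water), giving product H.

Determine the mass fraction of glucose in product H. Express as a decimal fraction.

Overall, product flow = 3637.2 tonne/day.
glucose in = 168.2×0.618 + 1050×0.765 + 2419×0.429 = 1944.9 tonne/day.
glucose fraction in H = 0.5347.

0.5347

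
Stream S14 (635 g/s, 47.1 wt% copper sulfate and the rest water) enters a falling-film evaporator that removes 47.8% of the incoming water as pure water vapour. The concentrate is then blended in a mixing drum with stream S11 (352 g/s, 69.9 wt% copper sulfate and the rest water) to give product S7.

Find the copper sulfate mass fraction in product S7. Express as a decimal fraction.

Vapour removed = 0.478×0.529×635 = 160.57 g/s; concentrate = 474.43 g/s.
copper sulfate reaching the mixer = 299.08 (from concentrate) + 352×0.699 = 545.13 g/s.
Product flow = 474.43 + 352 = 826.43 g/s; copper sulfate fraction = 0.6596.

0.6596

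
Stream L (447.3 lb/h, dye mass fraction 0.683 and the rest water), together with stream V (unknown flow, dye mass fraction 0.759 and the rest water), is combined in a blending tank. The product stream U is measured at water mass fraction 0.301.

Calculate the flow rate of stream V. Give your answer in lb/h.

119.3 lb/h

Let V be the unknown flow. Total out = 447.3 + V.
water balance: 141.79 + 0.241·V = 0.301·(447.3 + V)
(0.241 − 0.301)·V = 0.301×447.3 − 141.79 = -7.1568
V = -7.1568 / -0.060 = 119.28 lb/h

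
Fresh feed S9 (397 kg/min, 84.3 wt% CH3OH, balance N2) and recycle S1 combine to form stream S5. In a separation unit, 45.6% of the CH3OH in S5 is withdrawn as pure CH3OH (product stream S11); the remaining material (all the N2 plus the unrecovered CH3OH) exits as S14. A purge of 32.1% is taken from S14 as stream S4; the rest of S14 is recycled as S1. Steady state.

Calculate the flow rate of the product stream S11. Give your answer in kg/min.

242 kg/min

CH3OH in S5: m_A = 397×0.843 + (1−0.321)·(1−0.456)·m_A, so m_A = 334.67/0.6306 = 530.7 kg/min.
Product S11 = 0.456×530.7 = 242 kg/min.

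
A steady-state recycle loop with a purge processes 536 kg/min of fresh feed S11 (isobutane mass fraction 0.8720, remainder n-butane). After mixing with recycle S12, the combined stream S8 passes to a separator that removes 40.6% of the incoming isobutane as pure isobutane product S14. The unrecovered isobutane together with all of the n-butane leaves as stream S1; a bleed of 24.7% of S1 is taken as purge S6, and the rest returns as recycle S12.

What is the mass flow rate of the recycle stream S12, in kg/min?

n-butane enters only via S11 and leaves only via the purge: 536×0.128 = 0.247×(n-butane in S1), and the separator passes all n-butane, so n-butane in S8 = n-butane in S1 = 277.77 kg/min.
isobutane in S8: m_A = 536×0.872 + (1−0.247)·(1−0.406)·m_A, so m_A = 467.39/0.5527 = 845.62 kg/min.
S1 = (1−0.406)×845.62 + 277.77 = 780.07 kg/min.
Recycle S12 = (1−0.247)×780.07 = 587.39 kg/min.

587.4 kg/min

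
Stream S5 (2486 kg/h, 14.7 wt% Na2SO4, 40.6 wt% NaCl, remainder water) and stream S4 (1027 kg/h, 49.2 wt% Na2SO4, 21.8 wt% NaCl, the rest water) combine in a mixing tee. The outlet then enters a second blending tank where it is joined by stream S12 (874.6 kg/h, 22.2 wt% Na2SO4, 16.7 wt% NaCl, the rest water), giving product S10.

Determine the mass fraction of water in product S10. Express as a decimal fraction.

0.4429

Overall, product flow = 4387.6 kg/h.
water in = 2486×0.447 + 1027×0.290 + 874.6×0.611 = 1943.5 kg/h.
water fraction in S10 = 0.4429.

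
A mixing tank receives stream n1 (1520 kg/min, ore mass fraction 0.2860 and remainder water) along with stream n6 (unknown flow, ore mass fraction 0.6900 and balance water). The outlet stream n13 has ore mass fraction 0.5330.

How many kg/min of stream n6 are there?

Let n6 be the unknown flow. Total out = 1520 + n6.
ore balance: 434.72 + 0.690·n6 = 0.533·(1520 + n6)
(0.690 − 0.533)·n6 = 0.533×1520 − 434.72 = 375.44
n6 = 375.44 / 0.157 = 2391.3 kg/min

2391 kg/min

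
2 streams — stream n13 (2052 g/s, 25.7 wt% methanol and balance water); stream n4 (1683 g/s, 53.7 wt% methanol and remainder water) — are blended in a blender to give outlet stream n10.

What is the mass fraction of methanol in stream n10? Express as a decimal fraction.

0.383

Total flow out = 2052 + 1683 = 3735 g/s.
methanol in = 2052×0.257 + 1683×0.537 = 1431.1 g/s.
methanol mass fraction in n10 = 1431.1/3735 = 0.383.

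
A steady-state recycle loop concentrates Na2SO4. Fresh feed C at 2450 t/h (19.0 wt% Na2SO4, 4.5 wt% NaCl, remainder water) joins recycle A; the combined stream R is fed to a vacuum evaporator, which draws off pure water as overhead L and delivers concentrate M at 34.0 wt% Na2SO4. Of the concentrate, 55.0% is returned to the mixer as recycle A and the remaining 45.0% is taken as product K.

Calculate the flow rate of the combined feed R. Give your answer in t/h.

4123 t/h

Overall Na2SO4 balance (none leaves overhead): Na2SO4 in fresh feed = Na2SO4 in product, i.e. 2450×0.190 = (1−0.550)·M·0.340.
M = 465.5/(0.340×0.450) = 3042.5 t/h.
Recycle A = 0.550×3042.5 = 1673.4 t/h.
Combined feed R = 2450 + 1673.4 = 4123.4 t/h.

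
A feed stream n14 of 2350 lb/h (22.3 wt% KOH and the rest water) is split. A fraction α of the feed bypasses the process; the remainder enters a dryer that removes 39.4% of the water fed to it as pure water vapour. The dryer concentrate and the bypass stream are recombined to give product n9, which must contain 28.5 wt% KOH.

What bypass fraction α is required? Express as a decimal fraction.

0.289

All 2350×0.223 = 524.05 lb/h of KOH reaches n9, so n9 = 524.05/0.285 = 1838.8 lb/h and vapour = 511.23 lb/h.
The evaporator receives (1−α)·2350 of feed at 0.777 water and removes 0.394 of that water:
0.394×0.777×(1−α)×2350 = 511.23
(1−α) = 511.23/719.42 = 0.7106;  α = 0.2894.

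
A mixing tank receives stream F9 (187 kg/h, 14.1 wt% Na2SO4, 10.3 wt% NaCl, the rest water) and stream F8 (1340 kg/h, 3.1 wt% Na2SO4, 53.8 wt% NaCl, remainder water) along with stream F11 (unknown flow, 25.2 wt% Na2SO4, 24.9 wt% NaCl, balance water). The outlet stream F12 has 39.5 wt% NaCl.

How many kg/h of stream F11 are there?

938.5 kg/h

Let F11 be the unknown flow. Total out = 1527 + F11.
NaCl balance: 740.18 + 0.249·F11 = 0.395·(1527 + F11)
(0.249 − 0.395)·F11 = 0.395×1527 − 740.18 = -137.02
F11 = -137.02 / -0.146 = 938.47 kg/h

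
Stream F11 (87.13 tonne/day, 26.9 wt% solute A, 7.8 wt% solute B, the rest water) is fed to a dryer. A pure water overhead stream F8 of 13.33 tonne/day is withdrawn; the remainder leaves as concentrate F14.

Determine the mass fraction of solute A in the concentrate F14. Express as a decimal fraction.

0.318

solute A is not removed: 87.13×0.269 = 23.438 tonne/day of solute A enters F14.
Concentrate = 87.13 − 13.33 = 73.8 tonne/day.
Mass fraction = 23.438/73.8 = 0.318.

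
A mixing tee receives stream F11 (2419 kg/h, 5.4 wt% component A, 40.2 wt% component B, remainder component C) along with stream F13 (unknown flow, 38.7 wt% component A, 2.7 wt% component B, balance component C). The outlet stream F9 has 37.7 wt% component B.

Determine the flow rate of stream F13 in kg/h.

Let F13 be the unknown flow. Total out = 2419 + F13.
component B balance: 972.44 + 0.027·F13 = 0.377·(2419 + F13)
(0.027 − 0.377)·F13 = 0.377×2419 − 972.44 = -60.475
F13 = -60.475 / -0.350 = 172.79 kg/h

172.8 kg/h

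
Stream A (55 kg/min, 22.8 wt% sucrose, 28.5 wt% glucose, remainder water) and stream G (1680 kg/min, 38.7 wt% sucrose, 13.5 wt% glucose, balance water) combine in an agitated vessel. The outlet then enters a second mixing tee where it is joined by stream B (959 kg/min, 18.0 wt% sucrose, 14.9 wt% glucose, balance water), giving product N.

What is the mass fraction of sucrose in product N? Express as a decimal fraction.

0.3101

Overall, product flow = 2694 kg/min.
sucrose in = 55×0.228 + 1680×0.387 + 959×0.180 = 835.32 kg/min.
sucrose fraction in N = 0.3101.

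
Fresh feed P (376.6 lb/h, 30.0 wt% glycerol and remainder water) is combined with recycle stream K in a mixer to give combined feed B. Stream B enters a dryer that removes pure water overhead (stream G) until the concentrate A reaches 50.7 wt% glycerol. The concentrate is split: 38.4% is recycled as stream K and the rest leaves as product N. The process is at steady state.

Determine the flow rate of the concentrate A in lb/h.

Overall glycerol balance (none leaves overhead): glycerol in fresh feed = glycerol in product, i.e. 376.6×0.300 = (1−0.384)·A·0.507.
A = 112.98/(0.507×0.616) = 361.75 lb/h.

361.8 lb/h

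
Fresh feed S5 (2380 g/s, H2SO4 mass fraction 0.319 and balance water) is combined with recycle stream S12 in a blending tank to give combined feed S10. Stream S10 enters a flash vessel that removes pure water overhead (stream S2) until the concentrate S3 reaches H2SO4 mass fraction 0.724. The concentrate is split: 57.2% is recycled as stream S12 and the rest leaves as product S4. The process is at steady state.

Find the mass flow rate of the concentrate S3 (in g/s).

2450 g/s

Overall H2SO4 balance (none leaves overhead): H2SO4 in fresh feed = H2SO4 in product, i.e. 2380×0.319 = (1−0.572)·S3·0.724.
S3 = 759.22/(0.724×0.428) = 2450.1 g/s.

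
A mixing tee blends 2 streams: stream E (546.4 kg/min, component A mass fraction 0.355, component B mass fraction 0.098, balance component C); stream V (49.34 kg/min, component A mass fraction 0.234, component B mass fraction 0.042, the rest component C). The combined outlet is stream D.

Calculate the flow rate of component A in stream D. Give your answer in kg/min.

205.5 kg/min

component A out = component A in = 546.4×0.355 + 49.34×0.234 = 205.52 kg/min.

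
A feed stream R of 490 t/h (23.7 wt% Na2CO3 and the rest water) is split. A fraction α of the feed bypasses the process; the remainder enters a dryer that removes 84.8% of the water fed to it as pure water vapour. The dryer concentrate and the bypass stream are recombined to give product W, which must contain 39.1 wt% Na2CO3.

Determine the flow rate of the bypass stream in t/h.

191.7 t/h

All 490×0.237 = 116.13 t/h of Na2CO3 reaches W, so W = 116.13/0.391 = 297.01 t/h and vapour = 192.99 t/h.
The evaporator receives (1−α)·490 of feed at 0.763 water and removes 0.848 of that water:
0.848×0.763×(1−α)×490 = 192.99
(1−α) = 192.99/317.04 = 0.6087;  α = 0.3913.
Bypass flow = 0.3913×490 = 191.72 t/h.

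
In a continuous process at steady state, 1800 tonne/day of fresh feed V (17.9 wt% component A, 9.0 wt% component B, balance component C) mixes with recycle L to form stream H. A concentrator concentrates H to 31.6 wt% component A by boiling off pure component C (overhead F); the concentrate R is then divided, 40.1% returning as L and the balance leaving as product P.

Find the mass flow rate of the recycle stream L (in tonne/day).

682.6 tonne/day

Overall component A balance (none leaves overhead): component A in fresh feed = component A in product, i.e. 1800×0.179 = (1−0.401)·R·0.316.
R = 322.2/(0.316×0.599) = 1702.2 tonne/day.
Recycle L = 0.401×1702.2 = 682.58 tonne/day.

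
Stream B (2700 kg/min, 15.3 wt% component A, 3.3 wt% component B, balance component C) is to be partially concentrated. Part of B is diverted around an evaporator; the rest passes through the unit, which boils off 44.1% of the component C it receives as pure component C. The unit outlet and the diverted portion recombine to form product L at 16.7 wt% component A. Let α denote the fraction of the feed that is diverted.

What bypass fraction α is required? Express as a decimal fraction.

0.766

All 2700×0.153 = 413.1 kg/min of component A reaches L, so L = 413.1/0.167 = 2473.7 kg/min and vapour = 226.35 kg/min.
The evaporator receives (1−α)·2700 of feed at 0.814 component C and removes 0.441 of that component C:
0.441×0.814×(1−α)×2700 = 226.35
(1−α) = 226.35/969.23 = 0.2335;  α = 0.7665.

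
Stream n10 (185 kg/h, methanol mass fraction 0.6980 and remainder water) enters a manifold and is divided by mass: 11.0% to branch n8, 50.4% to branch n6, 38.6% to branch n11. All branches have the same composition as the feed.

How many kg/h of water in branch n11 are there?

Branch n11 total = 0.386×185 = 71.41 kg/h.
water in n11 = 0.302×71.41 = 21.566 kg/h.

21.57 kg/h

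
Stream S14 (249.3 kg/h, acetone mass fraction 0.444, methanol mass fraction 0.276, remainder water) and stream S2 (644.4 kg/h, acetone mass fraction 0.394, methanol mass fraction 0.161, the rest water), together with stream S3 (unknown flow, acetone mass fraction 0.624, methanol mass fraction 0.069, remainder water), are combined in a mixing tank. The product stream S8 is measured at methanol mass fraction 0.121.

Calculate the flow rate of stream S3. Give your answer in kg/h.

Let S3 be the unknown flow. Total out = 893.7 + S3.
methanol balance: 172.56 + 0.069·S3 = 0.121·(893.7 + S3)
(0.069 − 0.121)·S3 = 0.121×893.7 − 172.56 = -64.418
S3 = -64.418 / -0.052 = 1238.8 kg/h

1239 kg/h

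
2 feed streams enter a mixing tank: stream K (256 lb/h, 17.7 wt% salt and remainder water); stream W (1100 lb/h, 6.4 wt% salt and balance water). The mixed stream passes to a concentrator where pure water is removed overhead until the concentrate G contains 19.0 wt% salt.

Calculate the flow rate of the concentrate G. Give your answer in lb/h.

salt entering = 256×0.177 + 1100×0.064 = 115.71 lb/h.
All salt reports to G, so G = 115.71/0.190 = 609.01 lb/h.

609 lb/h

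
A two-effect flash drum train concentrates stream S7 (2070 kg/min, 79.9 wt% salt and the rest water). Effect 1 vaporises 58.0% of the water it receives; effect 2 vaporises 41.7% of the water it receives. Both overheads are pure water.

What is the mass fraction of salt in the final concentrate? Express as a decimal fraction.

0.9420

water in feed = 2070×0.201 = 416.07 kg/min.
After stage 1: water left = (1−0.580)×416.07 = 174.75; stream total = 1828.7 kg/min.
After stage 2: water left = (1−0.417)×174.75 = 101.88; final concentrate = 1755.8 kg/min.
salt fraction = 1653.9/1755.8 = 0.9420.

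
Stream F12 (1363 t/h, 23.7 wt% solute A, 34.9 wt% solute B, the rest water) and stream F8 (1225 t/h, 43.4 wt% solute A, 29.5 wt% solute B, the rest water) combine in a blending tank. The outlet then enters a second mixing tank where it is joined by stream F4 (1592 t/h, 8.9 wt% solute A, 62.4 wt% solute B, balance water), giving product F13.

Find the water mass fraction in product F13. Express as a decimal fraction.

Overall, product flow = 4180 t/h.
water in = 1363×0.414 + 1225×0.271 + 1592×0.287 = 1353.2 t/h.
water fraction in F13 = 0.3237.

0.3237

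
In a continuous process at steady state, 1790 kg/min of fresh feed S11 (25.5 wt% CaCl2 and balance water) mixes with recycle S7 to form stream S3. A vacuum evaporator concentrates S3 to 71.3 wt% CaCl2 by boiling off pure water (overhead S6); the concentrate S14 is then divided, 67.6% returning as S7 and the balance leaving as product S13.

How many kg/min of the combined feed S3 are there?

Overall CaCl2 balance (none leaves overhead): CaCl2 in fresh feed = CaCl2 in product, i.e. 1790×0.255 = (1−0.676)·S14·0.713.
S14 = 456.45/(0.713×0.324) = 1975.9 kg/min.
Recycle S7 = 0.676×1975.9 = 1335.7 kg/min.
Combined feed S3 = 1790 + 1335.7 = 3125.7 kg/min.

3126 kg/min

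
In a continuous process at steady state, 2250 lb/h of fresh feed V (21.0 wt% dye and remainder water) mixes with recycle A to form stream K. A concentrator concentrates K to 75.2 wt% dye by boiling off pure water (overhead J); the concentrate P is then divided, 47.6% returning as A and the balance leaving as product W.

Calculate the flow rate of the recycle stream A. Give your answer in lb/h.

570.8 lb/h

Overall dye balance (none leaves overhead): dye in fresh feed = dye in product, i.e. 2250×0.210 = (1−0.476)·P·0.752.
P = 472.5/(0.752×0.524) = 1199.1 lb/h.
Recycle A = 0.476×1199.1 = 570.77 lb/h.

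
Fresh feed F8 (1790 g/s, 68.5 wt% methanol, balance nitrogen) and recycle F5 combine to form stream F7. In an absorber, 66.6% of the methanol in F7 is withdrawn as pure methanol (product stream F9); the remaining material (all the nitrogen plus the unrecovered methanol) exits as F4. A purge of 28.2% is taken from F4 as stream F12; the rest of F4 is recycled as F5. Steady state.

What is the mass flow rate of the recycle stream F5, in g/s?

nitrogen enters only via F8 and leaves only via the purge: 1790×0.315 = 0.282×(nitrogen in F4), and the absorber passes all nitrogen, so nitrogen in F7 = nitrogen in F4 = 1999.5 g/s.
methanol in F7: m_A = 1790×0.685 + (1−0.282)·(1−0.666)·m_A, so m_A = 1226.2/0.7602 = 1613 g/s.
F4 = (1−0.666)×1613 + 1999.5 = 2538.2 g/s.
Recycle F5 = (1−0.282)×2538.2 = 1822.4 g/s.

1822 g/s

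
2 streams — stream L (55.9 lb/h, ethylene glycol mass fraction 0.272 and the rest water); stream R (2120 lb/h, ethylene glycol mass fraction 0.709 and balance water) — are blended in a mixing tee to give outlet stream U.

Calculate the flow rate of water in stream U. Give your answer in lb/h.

water out = water in = 55.9×0.728 + 2120×0.291 = 657.62 lb/h.

657.6 lb/h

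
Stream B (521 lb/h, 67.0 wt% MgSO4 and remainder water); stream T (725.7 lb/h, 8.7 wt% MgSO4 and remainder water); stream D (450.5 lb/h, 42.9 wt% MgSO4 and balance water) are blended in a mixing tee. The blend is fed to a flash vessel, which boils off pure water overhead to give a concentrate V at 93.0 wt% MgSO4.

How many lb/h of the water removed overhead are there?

1046 lb/h

MgSO4 entering = 521×0.670 + 725.7×0.087 + 450.5×0.429 = 605.47 lb/h.
All MgSO4 reports to V, so V = 605.47/0.930 = 651.04 lb/h.
Total feed = 1697.2 lb/h; overhead = 1697.2 − 651.04 = 1046.2 lb/h.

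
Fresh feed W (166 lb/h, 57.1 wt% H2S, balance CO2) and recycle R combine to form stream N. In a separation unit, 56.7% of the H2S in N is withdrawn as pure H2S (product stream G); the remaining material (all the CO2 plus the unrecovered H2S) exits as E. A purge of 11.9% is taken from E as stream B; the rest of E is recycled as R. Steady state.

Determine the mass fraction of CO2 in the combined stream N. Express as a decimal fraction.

CO2 enters only via W and leaves only via the purge: 166×0.429 = 0.119×(CO2 in E), and the separation unit passes all CO2, so CO2 in N = CO2 in E = 598.44 lb/h.
H2S in N: m_A = 166×0.571 + (1−0.119)·(1−0.567)·m_A, so m_A = 94.786/0.6185 = 153.24 lb/h.
N = 153.24 + 598.44 = 751.68 lb/h.
CO2 fraction in N = 598.44/751.68 = 0.796.

0.796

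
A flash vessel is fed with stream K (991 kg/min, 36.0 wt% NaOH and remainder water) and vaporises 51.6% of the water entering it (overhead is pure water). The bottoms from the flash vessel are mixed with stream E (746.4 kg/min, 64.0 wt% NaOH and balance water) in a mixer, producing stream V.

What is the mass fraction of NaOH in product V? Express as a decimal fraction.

Vapour removed = 0.516×0.640×991 = 327.27 kg/min; concentrate = 663.73 kg/min.
NaOH reaching the mixer = 356.76 (from concentrate) + 746.4×0.640 = 834.46 kg/min.
Product flow = 663.73 + 746.4 = 1410.1 kg/min; NaOH fraction = 0.5918.

0.5918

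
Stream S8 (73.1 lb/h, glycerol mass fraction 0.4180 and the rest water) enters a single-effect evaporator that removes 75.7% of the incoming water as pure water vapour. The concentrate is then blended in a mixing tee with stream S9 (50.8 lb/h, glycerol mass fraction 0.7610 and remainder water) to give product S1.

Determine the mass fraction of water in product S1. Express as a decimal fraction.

Vapour removed = 0.757×0.582×73.1 = 32.206 lb/h; concentrate = 40.894 lb/h.
water reaching the mixer = 10.338 (from concentrate) + 50.8×0.239 = 22.479 lb/h.
Product flow = 40.894 + 50.8 = 91.694 lb/h; water fraction = 0.2452.

0.2452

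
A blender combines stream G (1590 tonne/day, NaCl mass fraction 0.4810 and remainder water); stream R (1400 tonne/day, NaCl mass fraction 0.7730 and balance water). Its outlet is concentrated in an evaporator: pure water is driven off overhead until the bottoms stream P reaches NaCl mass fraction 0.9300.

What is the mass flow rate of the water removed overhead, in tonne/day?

NaCl entering = 1590×0.481 + 1400×0.773 = 1847 tonne/day.
All NaCl reports to P, so P = 1847/0.930 = 1986 tonne/day.
Total feed = 2990 tonne/day; overhead = 2990 − 1986 = 1004 tonne/day.

1004 tonne/day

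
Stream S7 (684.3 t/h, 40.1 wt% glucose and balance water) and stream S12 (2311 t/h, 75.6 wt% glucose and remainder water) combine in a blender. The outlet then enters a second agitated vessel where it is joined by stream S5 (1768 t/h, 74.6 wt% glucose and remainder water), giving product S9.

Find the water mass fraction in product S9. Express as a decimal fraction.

0.2987

Overall, product flow = 4763.3 t/h.
water in = 684.3×0.599 + 2311×0.244 + 1768×0.254 = 1422.9 t/h.
water fraction in S9 = 0.2987.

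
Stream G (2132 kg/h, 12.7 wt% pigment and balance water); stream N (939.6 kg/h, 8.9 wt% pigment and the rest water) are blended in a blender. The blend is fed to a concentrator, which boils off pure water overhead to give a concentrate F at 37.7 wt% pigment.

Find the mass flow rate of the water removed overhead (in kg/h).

pigment entering = 2132×0.127 + 939.6×0.089 = 354.39 kg/h.
All pigment reports to F, so F = 354.39/0.377 = 940.02 kg/h.
Total feed = 3071.6 kg/h; overhead = 3071.6 − 940.02 = 2131.6 kg/h.

2132 kg/h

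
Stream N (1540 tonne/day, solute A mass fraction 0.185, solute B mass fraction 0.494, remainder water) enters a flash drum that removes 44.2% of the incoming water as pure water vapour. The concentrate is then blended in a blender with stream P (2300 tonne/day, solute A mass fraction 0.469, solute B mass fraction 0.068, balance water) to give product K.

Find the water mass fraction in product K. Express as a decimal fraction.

Vapour removed = 0.442×0.321×1540 = 218.5 tonne/day; concentrate = 1321.5 tonne/day.
water reaching the mixer = 275.84 (from concentrate) + 2300×0.463 = 1340.7 tonne/day.
Product flow = 1321.5 + 2300 = 3621.5 tonne/day; water fraction = 0.370.

0.370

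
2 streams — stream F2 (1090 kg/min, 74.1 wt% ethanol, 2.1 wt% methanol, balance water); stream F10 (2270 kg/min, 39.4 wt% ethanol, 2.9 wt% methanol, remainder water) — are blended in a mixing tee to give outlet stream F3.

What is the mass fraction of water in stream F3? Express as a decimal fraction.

0.4670

Total flow out = 1090 + 2270 = 3360 kg/min.
water in = 1090×0.238 + 2270×0.577 = 1569.2 kg/min.
water mass fraction in F3 = 1569.2/3360 = 0.4670.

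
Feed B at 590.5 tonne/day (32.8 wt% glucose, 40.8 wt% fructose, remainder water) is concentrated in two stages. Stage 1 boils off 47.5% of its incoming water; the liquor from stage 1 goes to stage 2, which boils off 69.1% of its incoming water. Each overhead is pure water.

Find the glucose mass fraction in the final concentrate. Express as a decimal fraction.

water in feed = 590.5×0.264 = 155.89 tonne/day.
After stage 1: water left = (1−0.475)×155.89 = 81.843; stream total = 516.45 tonne/day.
After stage 2: water left = (1−0.691)×81.843 = 25.29; final concentrate = 459.9 tonne/day.
glucose fraction = 193.68/459.9 = 0.421.

0.421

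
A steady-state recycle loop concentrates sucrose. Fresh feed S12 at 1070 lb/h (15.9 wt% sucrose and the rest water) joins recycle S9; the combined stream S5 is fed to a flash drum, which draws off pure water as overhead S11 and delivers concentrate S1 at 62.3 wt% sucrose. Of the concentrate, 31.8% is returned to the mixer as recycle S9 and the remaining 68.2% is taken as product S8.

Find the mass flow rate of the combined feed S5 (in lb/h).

1197 lb/h

Overall sucrose balance (none leaves overhead): sucrose in fresh feed = sucrose in product, i.e. 1070×0.159 = (1−0.318)·S1·0.623.
S1 = 170.13/(0.623×0.682) = 400.41 lb/h.
Recycle S9 = 0.318×400.41 = 127.33 lb/h.
Combined feed S5 = 1070 + 127.33 = 1197.3 lb/h.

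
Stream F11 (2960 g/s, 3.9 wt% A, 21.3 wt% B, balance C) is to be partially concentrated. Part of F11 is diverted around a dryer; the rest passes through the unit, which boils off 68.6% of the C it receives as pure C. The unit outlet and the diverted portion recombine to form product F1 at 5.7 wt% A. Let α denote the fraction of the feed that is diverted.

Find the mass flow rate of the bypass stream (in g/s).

All 2960×0.039 = 115.44 g/s of A reaches F1, so F1 = 115.44/0.057 = 2025.3 g/s and vapour = 934.74 g/s.
The evaporator receives (1−α)·2960 of feed at 0.748 C and removes 0.686 of that C:
0.686×0.748×(1−α)×2960 = 934.74
(1−α) = 934.74/1518.9 = 0.6154;  α = 0.3846.
Bypass flow = 0.3846×2960 = 1138.4 g/s.

1138 g/s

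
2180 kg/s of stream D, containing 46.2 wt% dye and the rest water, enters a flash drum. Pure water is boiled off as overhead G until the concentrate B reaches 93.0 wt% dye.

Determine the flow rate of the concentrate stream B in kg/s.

1083 kg/s

dye is conserved: 2180×0.462 = 1007.2 kg/s all reports to the concentrate.
Concentrate = 1007.2/(target fraction) = 1083 kg/s.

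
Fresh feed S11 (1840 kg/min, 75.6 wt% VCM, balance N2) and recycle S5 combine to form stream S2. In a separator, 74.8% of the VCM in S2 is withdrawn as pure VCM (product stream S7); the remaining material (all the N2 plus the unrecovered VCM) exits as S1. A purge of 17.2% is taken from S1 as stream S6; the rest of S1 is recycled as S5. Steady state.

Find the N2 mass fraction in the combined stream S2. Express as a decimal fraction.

N2 enters only via S11 and leaves only via the purge: 1840×0.244 = 0.172×(N2 in S1), and the separator passes all N2, so N2 in S2 = N2 in S1 = 2610.2 kg/min.
VCM in S2: m_A = 1840×0.756 + (1−0.172)·(1−0.748)·m_A, so m_A = 1391/0.7913 = 1757.8 kg/min.
S2 = 1757.8 + 2610.2 = 4368.1 kg/min.
N2 fraction in S2 = 2610.2/4368.1 = 0.5976.

0.5976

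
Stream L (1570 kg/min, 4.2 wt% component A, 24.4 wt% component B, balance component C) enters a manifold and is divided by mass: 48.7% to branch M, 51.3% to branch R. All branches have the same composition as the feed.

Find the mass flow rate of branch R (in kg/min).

805.4 kg/min

Branch R flow = 0.513×1570 = 805.41 kg/min.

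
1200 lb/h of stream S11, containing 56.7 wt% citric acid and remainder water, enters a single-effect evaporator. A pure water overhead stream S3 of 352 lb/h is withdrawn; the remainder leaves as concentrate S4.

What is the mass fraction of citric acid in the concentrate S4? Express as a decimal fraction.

0.802

citric acid is not removed: 1200×0.567 = 680.4 lb/h of citric acid enters S4.
Concentrate = 1200 − 352 = 848 lb/h.
Mass fraction = 680.4/848 = 0.802.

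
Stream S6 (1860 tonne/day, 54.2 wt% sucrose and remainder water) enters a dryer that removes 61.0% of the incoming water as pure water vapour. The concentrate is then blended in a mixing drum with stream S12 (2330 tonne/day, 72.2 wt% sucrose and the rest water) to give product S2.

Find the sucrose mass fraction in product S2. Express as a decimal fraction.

0.733

Vapour removed = 0.610×0.458×1860 = 519.65 tonne/day; concentrate = 1340.4 tonne/day.
sucrose reaching the mixer = 1008.1 (from concentrate) + 2330×0.722 = 2690.4 tonne/day.
Product flow = 1340.4 + 2330 = 3670.4 tonne/day; sucrose fraction = 0.733.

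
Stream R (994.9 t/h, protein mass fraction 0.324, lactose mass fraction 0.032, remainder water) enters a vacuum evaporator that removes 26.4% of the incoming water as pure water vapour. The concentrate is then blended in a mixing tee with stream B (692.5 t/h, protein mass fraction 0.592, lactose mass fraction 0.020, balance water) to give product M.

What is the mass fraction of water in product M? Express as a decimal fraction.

0.488

Vapour removed = 0.264×0.644×994.9 = 169.15 t/h; concentrate = 825.75 t/h.
water reaching the mixer = 471.57 (from concentrate) + 692.5×0.388 = 740.26 t/h.
Product flow = 825.75 + 692.5 = 1518.3 t/h; water fraction = 0.488.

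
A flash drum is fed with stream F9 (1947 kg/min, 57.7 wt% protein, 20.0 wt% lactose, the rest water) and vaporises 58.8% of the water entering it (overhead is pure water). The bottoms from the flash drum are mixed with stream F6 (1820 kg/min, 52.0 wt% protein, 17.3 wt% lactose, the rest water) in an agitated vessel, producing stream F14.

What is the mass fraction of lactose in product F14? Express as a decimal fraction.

Vapour removed = 0.588×0.223×1947 = 255.3 kg/min; concentrate = 1691.7 kg/min.
lactose reaching the mixer = 389.4 (from concentrate) + 1820×0.173 = 704.26 kg/min.
Product flow = 1691.7 + 1820 = 3511.7 kg/min; lactose fraction = 0.2005.

0.2005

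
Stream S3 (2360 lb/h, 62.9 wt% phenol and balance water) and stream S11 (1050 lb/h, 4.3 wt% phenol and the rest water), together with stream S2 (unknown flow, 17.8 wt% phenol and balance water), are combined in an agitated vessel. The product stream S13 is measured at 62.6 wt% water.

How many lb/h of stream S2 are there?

1297 lb/h

Let S2 be the unknown flow. Total out = 3410 + S2.
water balance: 1880.4 + 0.822·S2 = 0.626·(3410 + S2)
(0.822 − 0.626)·S2 = 0.626×3410 − 1880.4 = 254.25
S2 = 254.25 / 0.196 = 1297.2 lb/h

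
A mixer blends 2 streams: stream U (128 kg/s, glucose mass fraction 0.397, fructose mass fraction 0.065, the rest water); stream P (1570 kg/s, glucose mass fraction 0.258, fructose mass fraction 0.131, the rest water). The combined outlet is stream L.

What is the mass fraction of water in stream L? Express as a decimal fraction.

0.605

Total flow out = 128 + 1570 = 1698 kg/s.
water in = 128×0.538 + 1570×0.611 = 1028.1 kg/s.
water mass fraction in L = 1028.1/1698 = 0.605.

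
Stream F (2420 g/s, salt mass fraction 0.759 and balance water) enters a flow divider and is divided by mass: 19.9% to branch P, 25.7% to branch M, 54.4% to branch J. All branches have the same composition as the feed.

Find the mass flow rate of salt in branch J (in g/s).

Branch J total = 0.544×2420 = 1316.5 g/s.
salt in J = 0.759×1316.5 = 999.21 g/s.

999.2 g/s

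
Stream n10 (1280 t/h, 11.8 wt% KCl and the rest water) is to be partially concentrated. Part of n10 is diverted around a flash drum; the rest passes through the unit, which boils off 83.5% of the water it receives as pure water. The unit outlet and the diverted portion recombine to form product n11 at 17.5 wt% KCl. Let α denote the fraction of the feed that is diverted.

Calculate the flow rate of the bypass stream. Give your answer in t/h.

All 1280×0.118 = 151.04 t/h of KCl reaches n11, so n11 = 151.04/0.175 = 863.09 t/h and vapour = 416.91 t/h.
The evaporator receives (1−α)·1280 of feed at 0.882 water and removes 0.835 of that water:
0.835×0.882×(1−α)×1280 = 416.91
(1−α) = 416.91/942.68 = 0.4423;  α = 0.5577.
Bypass flow = 0.5577×1280 = 713.9 t/h.

713.9 t/h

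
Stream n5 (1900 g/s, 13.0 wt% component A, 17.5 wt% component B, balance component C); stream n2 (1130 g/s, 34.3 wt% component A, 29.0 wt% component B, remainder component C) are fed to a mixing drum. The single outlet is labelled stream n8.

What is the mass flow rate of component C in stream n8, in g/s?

component C out = component C in = 1900×0.695 + 1130×0.367 = 1735.2 g/s.

1735 g/s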